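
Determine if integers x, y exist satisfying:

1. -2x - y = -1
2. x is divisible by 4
Yes

Take x = 0, y = 1. Substituting into each constraint:
  (1) -2(0) + (-1) = -1 ✓
  (2) 0 = 4 × 0, remainder 0 ✓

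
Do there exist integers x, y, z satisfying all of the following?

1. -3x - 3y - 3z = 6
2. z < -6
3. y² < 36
Yes

Take x = 0, y = 5, z = -7. Substituting into each constraint:
  (1) -3(0) - 3(5) - 3(-7) = 6 ✓
  (2) -7 < -6 ✓
  (3) y² = (5)² = 25, and 25 < 36 ✓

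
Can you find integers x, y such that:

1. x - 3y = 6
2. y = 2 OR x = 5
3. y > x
No

The full constraint system is jointly infeasible over the integers. Each constraint and what it forces:

  - x - 3y = 6: is a linear equation tying the variables together
  - y = 2 OR x = 5: forces a choice: either y = 2 or x = 5
  - y > x: bounds one variable relative to another variable

Split on the disjunction (y = 2 OR x = 5):
  • If y = 2: the equation forces x = 12, giving (y, x) = (2, 12), which violates y > x.
  • If x = 5: with x = 5, every remaining term of the linear equation is divisible by 3, so the left side is ≡ 0 (mod 3); but the right side 1 ≡ 1 (mod 3). No integers can satisfy it.
Both branches are infeasible, so the system has no integer solution.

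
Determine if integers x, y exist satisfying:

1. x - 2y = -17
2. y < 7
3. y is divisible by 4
Yes

Take x = -17, y = 0. Substituting into each constraint:
  (1) (-17) - 2(0) = -17 ✓
  (2) 0 < 7 ✓
  (3) 0 = 4 × 0, remainder 0 ✓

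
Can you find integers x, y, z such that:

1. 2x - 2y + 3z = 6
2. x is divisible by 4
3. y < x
Yes

Take x = 0, y = -3, z = 0. Substituting into each constraint:
  (1) 2(0) - 2(-3) + 3(0) = 6 ✓
  (2) 0 = 4 × 0, remainder 0 ✓
  (3) -3 < 0 ✓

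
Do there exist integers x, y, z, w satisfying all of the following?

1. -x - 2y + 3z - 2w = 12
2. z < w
Yes

Take x = -15, y = 0, z = -1, w = 0. Substituting into each constraint:
  (1) 15 - 2(0) + 3(-1) - 2(0) = 12 ✓
  (2) -1 < 0 ✓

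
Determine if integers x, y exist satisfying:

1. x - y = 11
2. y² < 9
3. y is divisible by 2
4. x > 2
Yes

Take x = 11, y = 0. Substituting into each constraint:
  (1) 11 + 0 = 11 ✓
  (2) y² = (0)² = 0, and 0 < 9 ✓
  (3) 0 = 2 × 0, remainder 0 ✓
  (4) 11 > 2 ✓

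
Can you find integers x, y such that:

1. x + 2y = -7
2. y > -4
Yes

Take x = -1, y = -3. Substituting into each constraint:
  (1) (-1) + 2(-3) = -7 ✓
  (2) -3 > -4 ✓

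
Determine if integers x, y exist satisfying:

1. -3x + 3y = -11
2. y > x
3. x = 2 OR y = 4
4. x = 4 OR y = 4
No

Even the single constraint (-3x + 3y = -11) is infeasible over the integers.

  - -3x + 3y = -11: every term on the left is divisible by 3, so the LHS ≡ 0 (mod 3), but the RHS -11 is not — no integer solution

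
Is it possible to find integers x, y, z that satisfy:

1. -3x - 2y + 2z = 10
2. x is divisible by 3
Yes

Take x = 0, y = -5, z = 0. Substituting into each constraint:
  (1) -3(0) - 2(-5) + 2(0) = 10 ✓
  (2) 0 = 3 × 0, remainder 0 ✓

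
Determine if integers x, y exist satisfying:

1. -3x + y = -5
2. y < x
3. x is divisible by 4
Yes

Take x = 0, y = -5. Substituting into each constraint:
  (1) -3(0) + (-5) = -5 ✓
  (2) -5 < 0 ✓
  (3) 0 = 4 × 0, remainder 0 ✓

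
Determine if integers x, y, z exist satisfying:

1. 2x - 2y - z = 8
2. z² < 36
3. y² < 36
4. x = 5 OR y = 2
Yes

Take x = 6, y = 2, z = 0. Substituting into each constraint:
  (1) 2(6) - 2(2) + 0 = 8 ✓
  (2) z² = (0)² = 0, and 0 < 36 ✓
  (3) y² = (2)² = 4, and 4 < 36 ✓
  (4) y = 2, target 2 ✓ (second branch holds)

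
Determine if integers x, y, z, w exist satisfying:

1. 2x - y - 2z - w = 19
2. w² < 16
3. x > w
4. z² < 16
Yes

Take x = 0, y = -18, z = 0, w = -1. Substituting into each constraint:
  (1) 2(0) + 18 - 2(0) + 1 = 19 ✓
  (2) w² = (-1)² = 1, and 1 < 16 ✓
  (3) 0 > -1 ✓
  (4) z² = (0)² = 0, and 0 < 16 ✓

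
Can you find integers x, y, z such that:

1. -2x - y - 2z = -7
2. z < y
Yes

Take x = 3, y = 1, z = 0. Substituting into each constraint:
  (1) -2(3) + (-1) - 2(0) = -7 ✓
  (2) 0 < 1 ✓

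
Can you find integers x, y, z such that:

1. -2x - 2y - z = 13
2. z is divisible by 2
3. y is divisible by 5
No

A contradictory subset is {-2x - 2y - z = 13, z is divisible by 2}. No integer assignment can satisfy these jointly:

  - -2x - 2y - z = 13: is a linear equation tying the variables together
  - z is divisible by 2: restricts z to multiples of 2

Modular obstruction: writing z = 2z', every remaining term of the linear equation is divisible by 2, so the left side is ≡ 0 (mod 2); but the right side 13 ≡ 1 (mod 2). No integers can satisfy it.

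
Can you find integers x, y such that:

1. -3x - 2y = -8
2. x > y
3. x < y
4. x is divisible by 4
No

A contradictory subset is {x > y, x < y}. No integer assignment can satisfy these jointly:

  - x > y: bounds one variable relative to another variable
  - x < y: bounds one variable relative to another variable

Direct contradiction: x > y and y > x cannot both hold.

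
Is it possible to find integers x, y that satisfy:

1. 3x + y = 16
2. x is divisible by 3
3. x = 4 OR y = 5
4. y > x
No

A contradictory subset is {3x + y = 16, x = 4 OR y = 5, y > x}. No integer assignment can satisfy these jointly:

  - 3x + y = 16: is a linear equation tying the variables together
  - x = 4 OR y = 5: forces a choice: either x = 4 or y = 5
  - y > x: bounds one variable relative to another variable

Split on the disjunction (x = 4 OR y = 5):
  • If x = 4: the equation forces y = 4, giving (x, y) = (4, 4), which violates y > x.
  • If y = 5: with y = 5, every remaining term of the linear equation is divisible by 3, so the left side is ≡ 0 (mod 3); but the right side 11 ≡ 2 (mod 3). No integers can satisfy it.
Both branches are infeasible, so the system has no integer solution.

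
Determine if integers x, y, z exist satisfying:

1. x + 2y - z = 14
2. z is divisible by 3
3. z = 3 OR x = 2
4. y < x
Yes

Take x = 2, y = 0, z = -12. Substituting into each constraint:
  (1) 2 + 2(0) + 12 = 14 ✓
  (2) -12 = 3 × -4, remainder 0 ✓
  (3) x = 2, target 2 ✓ (second branch holds)
  (4) 0 < 2 ✓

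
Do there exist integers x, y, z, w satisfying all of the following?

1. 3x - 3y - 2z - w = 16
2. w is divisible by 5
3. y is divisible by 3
Yes

Take x = 0, y = 0, z = -8, w = 0. Substituting into each constraint:
  (1) 3(0) - 3(0) - 2(-8) + 0 = 16 ✓
  (2) 0 = 5 × 0, remainder 0 ✓
  (3) 0 = 3 × 0, remainder 0 ✓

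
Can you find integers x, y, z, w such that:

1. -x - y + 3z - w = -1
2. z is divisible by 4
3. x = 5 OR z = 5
Yes

Take x = 5, y = 0, z = 8, w = 20. Substituting into each constraint:
  (1) (-5) + 0 + 3(8) + (-20) = -1 ✓
  (2) 8 = 4 × 2, remainder 0 ✓
  (3) x = 5, target 5 ✓ (first branch holds)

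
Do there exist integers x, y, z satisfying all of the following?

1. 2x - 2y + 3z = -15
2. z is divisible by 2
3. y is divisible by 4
No

A contradictory subset is {2x - 2y + 3z = -15, z is divisible by 2}. No integer assignment can satisfy these jointly:

  - 2x - 2y + 3z = -15: is a linear equation tying the variables together
  - z is divisible by 2: restricts z to multiples of 2

Modular obstruction: writing z = 2z', every remaining term of the linear equation is divisible by 2, so the left side is ≡ 0 (mod 2); but the right side -15 ≡ 1 (mod 2). No integers can satisfy it.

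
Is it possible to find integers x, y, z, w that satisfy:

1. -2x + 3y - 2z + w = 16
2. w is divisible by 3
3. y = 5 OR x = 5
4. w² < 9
Yes

Take x = 5, y = 4, z = -7, w = 0. Substituting into each constraint:
  (1) -2(5) + 3(4) - 2(-7) + 0 = 16 ✓
  (2) 0 = 3 × 0, remainder 0 ✓
  (3) x = 5, target 5 ✓ (second branch holds)
  (4) w² = (0)² = 0, and 0 < 9 ✓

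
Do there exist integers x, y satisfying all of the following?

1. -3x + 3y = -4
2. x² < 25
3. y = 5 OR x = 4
No

Even the single constraint (-3x + 3y = -4) is infeasible over the integers.

  - -3x + 3y = -4: every term on the left is divisible by 3, so the LHS ≡ 0 (mod 3), but the RHS -4 is not — no integer solution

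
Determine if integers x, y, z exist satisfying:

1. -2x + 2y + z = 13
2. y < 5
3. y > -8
Yes

Take x = 0, y = 0, z = 13. Substituting into each constraint:
  (1) -2(0) + 2(0) + 13 = 13 ✓
  (2) 0 < 5 ✓
  (3) 0 > -8 ✓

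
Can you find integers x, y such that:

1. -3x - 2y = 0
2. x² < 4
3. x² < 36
Yes

Take x = 0, y = 0. Substituting into each constraint:
  (1) -3(0) - 2(0) = 0 ✓
  (2) x² = (0)² = 0, and 0 < 4 ✓
  (3) x² = (0)² = 0, and 0 < 36 ✓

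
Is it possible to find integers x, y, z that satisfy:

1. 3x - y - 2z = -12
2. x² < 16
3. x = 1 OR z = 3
Yes

Take x = 1, y = 15, z = 0. Substituting into each constraint:
  (1) 3(1) + (-15) - 2(0) = -12 ✓
  (2) x² = (1)² = 1, and 1 < 16 ✓
  (3) x = 1, target 1 ✓ (first branch holds)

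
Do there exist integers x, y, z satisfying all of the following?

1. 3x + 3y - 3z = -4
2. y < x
No

Even the single constraint (3x + 3y - 3z = -4) is infeasible over the integers.

  - 3x + 3y - 3z = -4: every term on the left is divisible by 3, so the LHS ≡ 0 (mod 3), but the RHS -4 is not — no integer solution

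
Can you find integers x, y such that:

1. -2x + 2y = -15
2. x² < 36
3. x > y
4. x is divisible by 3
No

Even the single constraint (-2x + 2y = -15) is infeasible over the integers.

  - -2x + 2y = -15: every term on the left is divisible by 2, so the LHS ≡ 0 (mod 2), but the RHS -15 is not — no integer solution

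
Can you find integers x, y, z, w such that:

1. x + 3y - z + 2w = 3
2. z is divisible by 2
Yes

Take x = 0, y = 1, z = 0, w = 0. Substituting into each constraint:
  (1) 0 + 3(1) + 0 + 2(0) = 3 ✓
  (2) 0 = 2 × 0, remainder 0 ✓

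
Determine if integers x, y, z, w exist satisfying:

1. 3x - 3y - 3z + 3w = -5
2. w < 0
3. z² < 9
No

Even the single constraint (3x - 3y - 3z + 3w = -5) is infeasible over the integers.

  - 3x - 3y - 3z + 3w = -5: every term on the left is divisible by 3, so the LHS ≡ 0 (mod 3), but the RHS -5 is not — no integer solution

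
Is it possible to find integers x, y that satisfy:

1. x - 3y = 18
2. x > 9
Yes

Take x = 12, y = -2. Substituting into each constraint:
  (1) 12 - 3(-2) = 18 ✓
  (2) 12 > 9 ✓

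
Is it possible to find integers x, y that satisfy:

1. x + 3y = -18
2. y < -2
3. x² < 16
Yes

Take x = 0, y = -6. Substituting into each constraint:
  (1) 0 + 3(-6) = -18 ✓
  (2) -6 < -2 ✓
  (3) x² = (0)² = 0, and 0 < 16 ✓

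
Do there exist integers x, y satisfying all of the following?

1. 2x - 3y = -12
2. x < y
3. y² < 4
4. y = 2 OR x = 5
No

A contradictory subset is {2x - 3y = -12, y² < 4, y = 2 OR x = 5}. No integer assignment can satisfy these jointly:

  - 2x - 3y = -12: is a linear equation tying the variables together
  - y² < 4: restricts y to |y| ≤ 1
  - y = 2 OR x = 5: forces a choice: either y = 2 or x = 5

Split on the disjunction (y = 2 OR x = 5):
  • If y = 2: this contradicts y² < 4, which requires |y| ≤ 1.
  • If x = 5: with x = 5, every remaining term of the linear equation is divisible by 3, so the left side is ≡ 0 (mod 3); but the right side -22 ≡ 2 (mod 3). No integers can satisfy it.
Both branches are infeasible, so the system has no integer solution.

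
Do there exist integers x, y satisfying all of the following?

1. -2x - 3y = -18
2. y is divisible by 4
Yes

Take x = 9, y = 0. Substituting into each constraint:
  (1) -2(9) - 3(0) = -18 ✓
  (2) 0 = 4 × 0, remainder 0 ✓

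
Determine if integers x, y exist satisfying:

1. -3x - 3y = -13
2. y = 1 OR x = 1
No

Even the single constraint (-3x - 3y = -13) is infeasible over the integers.

  - -3x - 3y = -13: every term on the left is divisible by 3, so the LHS ≡ 0 (mod 3), but the RHS -13 is not — no integer solution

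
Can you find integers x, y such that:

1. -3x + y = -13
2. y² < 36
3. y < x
Yes

Take x = 4, y = -1. Substituting into each constraint:
  (1) -3(4) + (-1) = -13 ✓
  (2) y² = (-1)² = 1, and 1 < 36 ✓
  (3) -1 < 4 ✓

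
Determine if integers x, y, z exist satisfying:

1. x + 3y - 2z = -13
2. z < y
Yes

Take x = -15, y = 0, z = -1. Substituting into each constraint:
  (1) (-15) + 3(0) - 2(-1) = -13 ✓
  (2) -1 < 0 ✓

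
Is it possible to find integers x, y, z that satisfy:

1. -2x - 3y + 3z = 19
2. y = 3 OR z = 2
Yes

Take x = -5, y = -1, z = 2. Substituting into each constraint:
  (1) -2(-5) - 3(-1) + 3(2) = 19 ✓
  (2) z = 2, target 2 ✓ (second branch holds)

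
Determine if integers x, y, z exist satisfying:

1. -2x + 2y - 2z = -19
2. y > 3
No

Even the single constraint (-2x + 2y - 2z = -19) is infeasible over the integers.

  - -2x + 2y - 2z = -19: every term on the left is divisible by 2, so the LHS ≡ 0 (mod 2), but the RHS -19 is not — no integer solution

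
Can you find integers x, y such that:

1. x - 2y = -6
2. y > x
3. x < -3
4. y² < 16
Yes

Take x = -6, y = 0. Substituting into each constraint:
  (1) (-6) - 2(0) = -6 ✓
  (2) 0 > -6 ✓
  (3) -6 < -3 ✓
  (4) y² = (0)² = 0, and 0 < 16 ✓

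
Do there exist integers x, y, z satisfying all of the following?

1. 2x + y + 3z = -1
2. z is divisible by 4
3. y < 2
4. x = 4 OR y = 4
Yes

Take x = 4, y = -9, z = 0. Substituting into each constraint:
  (1) 2(4) + (-9) + 3(0) = -1 ✓
  (2) 0 = 4 × 0, remainder 0 ✓
  (3) -9 < 2 ✓
  (4) x = 4, target 4 ✓ (first branch holds)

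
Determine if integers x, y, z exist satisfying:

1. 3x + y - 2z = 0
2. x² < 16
Yes

Take x = 0, y = 0, z = 0. Substituting into each constraint:
  (1) 3(0) + 0 - 2(0) = 0 ✓
  (2) x² = (0)² = 0, and 0 < 16 ✓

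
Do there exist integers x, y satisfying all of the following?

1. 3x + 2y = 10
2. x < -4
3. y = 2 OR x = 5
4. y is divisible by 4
No

A contradictory subset is {3x + 2y = 10, x < -4, y = 2 OR x = 5}. No integer assignment can satisfy these jointly:

  - 3x + 2y = 10: is a linear equation tying the variables together
  - x < -4: bounds one variable relative to a constant
  - y = 2 OR x = 5: forces a choice: either y = 2 or x = 5

Split on the disjunction (y = 2 OR x = 5):
  • If y = 2: the equation forces x = 2, which contradicts the bound x ≤ -5.
  • If x = 5: this contradicts the bound x ≤ -5.
Both branches are infeasible, so the system has no integer solution.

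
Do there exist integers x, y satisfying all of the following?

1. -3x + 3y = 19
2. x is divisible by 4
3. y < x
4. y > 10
No

Even the single constraint (-3x + 3y = 19) is infeasible over the integers.

  - -3x + 3y = 19: every term on the left is divisible by 3, so the LHS ≡ 0 (mod 3), but the RHS 19 is not — no integer solution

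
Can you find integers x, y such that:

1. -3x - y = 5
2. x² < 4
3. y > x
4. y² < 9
No

A contradictory subset is {-3x - y = 5, x² < 4, y > x}. No integer assignment can satisfy these jointly:

  - -3x - y = 5: is a linear equation tying the variables together
  - x² < 4: restricts x to |x| ≤ 1
  - y > x: bounds one variable relative to another variable

Propagating the comparison: y > x and x ≥ -1 give y ≥ 0. Range argument: with x ∈ [-1, 1], y ∈ [0, ∞], the left side of the equation is at most 3, but the right side is 5 > 3. No integer solution exists.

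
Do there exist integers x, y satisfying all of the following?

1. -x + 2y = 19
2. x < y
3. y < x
No

A contradictory subset is {x < y, y < x}. No integer assignment can satisfy these jointly:

  - x < y: bounds one variable relative to another variable
  - y < x: bounds one variable relative to another variable

Direct contradiction: y > x and x > y cannot both hold.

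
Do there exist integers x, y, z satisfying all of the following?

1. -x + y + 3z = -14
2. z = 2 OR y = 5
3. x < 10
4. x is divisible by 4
Yes

Take x = -8, y = 5, z = -9. Substituting into each constraint:
  (1) 8 + 5 + 3(-9) = -14 ✓
  (2) y = 5, target 5 ✓ (second branch holds)
  (3) -8 < 10 ✓
  (4) -8 = 4 × -2, remainder 0 ✓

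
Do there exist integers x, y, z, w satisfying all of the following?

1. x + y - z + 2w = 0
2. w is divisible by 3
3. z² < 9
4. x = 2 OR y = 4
Yes

Take x = 2, y = -2, z = 0, w = 0. Substituting into each constraint:
  (1) 2 + (-2) + 0 + 2(0) = 0 ✓
  (2) 0 = 3 × 0, remainder 0 ✓
  (3) z² = (0)² = 0, and 0 < 9 ✓
  (4) x = 2, target 2 ✓ (first branch holds)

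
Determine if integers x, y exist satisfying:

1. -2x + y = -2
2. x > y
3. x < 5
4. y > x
No

A contradictory subset is {x > y, y > x}. No integer assignment can satisfy these jointly:

  - x > y: bounds one variable relative to another variable
  - y > x: bounds one variable relative to another variable

Direct contradiction: x > y and y > x cannot both hold.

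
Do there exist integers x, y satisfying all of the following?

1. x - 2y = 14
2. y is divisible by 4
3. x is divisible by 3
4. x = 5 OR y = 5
No

A contradictory subset is {x - 2y = 14, y is divisible by 4, x = 5 OR y = 5}. No integer assignment can satisfy these jointly:

  - x - 2y = 14: is a linear equation tying the variables together
  - y is divisible by 4: restricts y to multiples of 4
  - x = 5 OR y = 5: forces a choice: either x = 5 or y = 5

Split on the disjunction (x = 5 OR y = 5):
  • If x = 5: with x = 5, writing y = 4y', every remaining term of the linear equation is divisible by 8, so the left side is ≡ 0 (mod 8); but the right side 9 ≡ 1 (mod 8). No integers can satisfy it.
  • If y = 5: this contradicts the divisibility constraint — 5 is not a multiple of 4.
Both branches are infeasible, so the system has no integer solution.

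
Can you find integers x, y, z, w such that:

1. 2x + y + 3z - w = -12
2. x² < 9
Yes

Take x = 0, y = 0, z = -4, w = 0. Substituting into each constraint:
  (1) 2(0) + 0 + 3(-4) + 0 = -12 ✓
  (2) x² = (0)² = 0, and 0 < 9 ✓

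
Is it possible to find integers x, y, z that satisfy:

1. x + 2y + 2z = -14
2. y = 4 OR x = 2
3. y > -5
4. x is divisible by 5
Yes

Take x = 10, y = 4, z = -16. Substituting into each constraint:
  (1) 10 + 2(4) + 2(-16) = -14 ✓
  (2) y = 4, target 4 ✓ (first branch holds)
  (3) 4 > -5 ✓
  (4) 10 = 5 × 2, remainder 0 ✓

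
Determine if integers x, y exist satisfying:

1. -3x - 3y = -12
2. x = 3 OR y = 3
Yes

Take x = 1, y = 3. Substituting into each constraint:
  (1) -3(1) - 3(3) = -12 ✓
  (2) y = 3, target 3 ✓ (second branch holds)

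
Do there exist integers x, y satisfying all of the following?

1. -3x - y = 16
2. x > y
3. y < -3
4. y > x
No

A contradictory subset is {x > y, y > x}. No integer assignment can satisfy these jointly:

  - x > y: bounds one variable relative to another variable
  - y > x: bounds one variable relative to another variable

Direct contradiction: x > y and y > x cannot both hold.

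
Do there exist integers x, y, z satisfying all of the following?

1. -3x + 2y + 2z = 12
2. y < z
Yes

Take x = -2, y = 1, z = 2. Substituting into each constraint:
  (1) -3(-2) + 2(1) + 2(2) = 12 ✓
  (2) 1 < 2 ✓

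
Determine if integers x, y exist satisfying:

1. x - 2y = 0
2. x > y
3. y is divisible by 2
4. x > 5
Yes

Take x = 8, y = 4. Substituting into each constraint:
  (1) 8 - 2(4) = 0 ✓
  (2) 8 > 4 ✓
  (3) 4 = 2 × 2, remainder 0 ✓
  (4) 8 > 5 ✓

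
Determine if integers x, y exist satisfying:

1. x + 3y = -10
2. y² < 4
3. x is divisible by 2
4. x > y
No

A contradictory subset is {x + 3y = -10, y² < 4, x > y}. No integer assignment can satisfy these jointly:

  - x + 3y = -10: is a linear equation tying the variables together
  - y² < 4: restricts y to |y| ≤ 1
  - x > y: bounds one variable relative to another variable

Propagating the comparison: x > y and y ≥ -1 give x ≥ 0. Range argument: with x ∈ [0, ∞], y ∈ [-1, 1], the left side of the equation is at least -3, but the right side is -10 < -3. No integer solution exists.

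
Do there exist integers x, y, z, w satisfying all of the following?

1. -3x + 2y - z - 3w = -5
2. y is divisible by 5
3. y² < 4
Yes

Take x = 1, y = 0, z = 2, w = 0. Substituting into each constraint:
  (1) -3(1) + 2(0) + (-2) - 3(0) = -5 ✓
  (2) 0 = 5 × 0, remainder 0 ✓
  (3) y² = (0)² = 0, and 0 < 4 ✓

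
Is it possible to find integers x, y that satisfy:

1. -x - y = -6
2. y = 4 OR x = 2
Yes

Take x = 2, y = 4. Substituting into each constraint:
  (1) (-2) + (-4) = -6 ✓
  (2) y = 4, target 4 ✓ (first branch holds)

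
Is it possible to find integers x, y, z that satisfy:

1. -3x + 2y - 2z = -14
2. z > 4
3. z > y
Yes

Take x = 0, y = 0, z = 7. Substituting into each constraint:
  (1) -3(0) + 2(0) - 2(7) = -14 ✓
  (2) 7 > 4 ✓
  (3) 7 > 0 ✓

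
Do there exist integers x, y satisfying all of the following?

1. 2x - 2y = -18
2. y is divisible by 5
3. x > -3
Yes

Take x = 1, y = 10. Substituting into each constraint:
  (1) 2(1) - 2(10) = -18 ✓
  (2) 10 = 5 × 2, remainder 0 ✓
  (3) 1 > -3 ✓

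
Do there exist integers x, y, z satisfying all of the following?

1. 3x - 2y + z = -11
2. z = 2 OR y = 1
Yes

Take x = 0, y = 1, z = -9. Substituting into each constraint:
  (1) 3(0) - 2(1) + (-9) = -11 ✓
  (2) y = 1, target 1 ✓ (second branch holds)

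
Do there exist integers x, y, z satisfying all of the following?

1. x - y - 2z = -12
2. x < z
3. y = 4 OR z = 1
Yes

Take x = -4, y = 4, z = 2. Substituting into each constraint:
  (1) (-4) + (-4) - 2(2) = -12 ✓
  (2) -4 < 2 ✓
  (3) y = 4, target 4 ✓ (first branch holds)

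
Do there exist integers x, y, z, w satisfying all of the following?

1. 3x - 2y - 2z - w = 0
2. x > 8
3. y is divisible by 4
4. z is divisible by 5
Yes

Take x = 9, y = 0, z = 0, w = 27. Substituting into each constraint:
  (1) 3(9) - 2(0) - 2(0) + (-27) = 0 ✓
  (2) 9 > 8 ✓
  (3) 0 = 4 × 0, remainder 0 ✓
  (4) 0 = 5 × 0, remainder 0 ✓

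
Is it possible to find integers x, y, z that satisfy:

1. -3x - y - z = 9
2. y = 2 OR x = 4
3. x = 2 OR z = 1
Yes

Take x = -4, y = 2, z = 1. Substituting into each constraint:
  (1) -3(-4) + (-2) + (-1) = 9 ✓
  (2) y = 2, target 2 ✓ (first branch holds)
  (3) z = 1, target 1 ✓ (second branch holds)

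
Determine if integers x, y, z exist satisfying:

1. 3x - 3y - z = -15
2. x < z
Yes

Take x = -1, y = 4, z = 0. Substituting into each constraint:
  (1) 3(-1) - 3(4) + 0 = -15 ✓
  (2) -1 < 0 ✓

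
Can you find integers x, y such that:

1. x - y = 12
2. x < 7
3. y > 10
No

The full constraint system is jointly infeasible over the integers. Each constraint and what it forces:

  - x - y = 12: is a linear equation tying the variables together
  - x < 7: bounds one variable relative to a constant
  - y > 10: bounds one variable relative to a constant

Range argument: with x ∈ [−∞, 6], y ∈ [11, ∞], the left side of the equation is at most -5, but the right side is 12 > -5. No integer solution exists.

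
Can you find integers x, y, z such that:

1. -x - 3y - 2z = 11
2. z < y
Yes

Take x = -14, y = 1, z = 0. Substituting into each constraint:
  (1) 14 - 3(1) - 2(0) = 11 ✓
  (2) 0 < 1 ✓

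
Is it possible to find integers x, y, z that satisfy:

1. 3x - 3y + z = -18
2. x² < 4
Yes

Take x = 0, y = 6, z = 0. Substituting into each constraint:
  (1) 3(0) - 3(6) + 0 = -18 ✓
  (2) x² = (0)² = 0, and 0 < 4 ✓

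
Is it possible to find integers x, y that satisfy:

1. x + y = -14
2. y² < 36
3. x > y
No

The full constraint system is jointly infeasible over the integers. Each constraint and what it forces:

  - x + y = -14: is a linear equation tying the variables together
  - y² < 36: restricts y to |y| ≤ 5
  - x > y: bounds one variable relative to another variable

Propagating the comparison: x > y and y ≥ -5 give x ≥ -4. Range argument: with x ∈ [-4, ∞], y ∈ [-5, 5], the left side of the equation is at least -9, but the right side is -14 < -9. No integer solution exists.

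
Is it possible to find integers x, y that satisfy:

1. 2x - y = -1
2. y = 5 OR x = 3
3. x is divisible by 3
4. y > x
Yes

Take x = 3, y = 7. Substituting into each constraint:
  (1) 2(3) + (-7) = -1 ✓
  (2) x = 3, target 3 ✓ (second branch holds)
  (3) 3 = 3 × 1, remainder 0 ✓
  (4) 7 > 3 ✓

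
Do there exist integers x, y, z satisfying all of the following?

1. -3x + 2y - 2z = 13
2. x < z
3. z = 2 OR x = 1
Yes

Take x = 1, y = 10, z = 2. Substituting into each constraint:
  (1) -3(1) + 2(10) - 2(2) = 13 ✓
  (2) 1 < 2 ✓
  (3) z = 2, target 2 ✓ (first branch holds)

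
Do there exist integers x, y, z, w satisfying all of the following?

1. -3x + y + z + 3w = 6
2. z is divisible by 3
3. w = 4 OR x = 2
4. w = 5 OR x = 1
Yes

Take x = 1, y = -3, z = 0, w = 4. Substituting into each constraint:
  (1) -3(1) + (-3) + 0 + 3(4) = 6 ✓
  (2) 0 = 3 × 0, remainder 0 ✓
  (3) w = 4, target 4 ✓ (first branch holds)
  (4) x = 1, target 1 ✓ (second branch holds)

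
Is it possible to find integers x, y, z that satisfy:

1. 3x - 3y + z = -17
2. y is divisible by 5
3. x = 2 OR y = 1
Yes

Take x = 2, y = 5, z = -8. Substituting into each constraint:
  (1) 3(2) - 3(5) + (-8) = -17 ✓
  (2) 5 = 5 × 1, remainder 0 ✓
  (3) x = 2, target 2 ✓ (first branch holds)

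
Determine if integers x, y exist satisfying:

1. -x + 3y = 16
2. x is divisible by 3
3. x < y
No

A contradictory subset is {-x + 3y = 16, x is divisible by 3}. No integer assignment can satisfy these jointly:

  - -x + 3y = 16: is a linear equation tying the variables together
  - x is divisible by 3: restricts x to multiples of 3

Modular obstruction: writing x = 3x', every remaining term of the linear equation is divisible by 3, so the left side is ≡ 0 (mod 3); but the right side 16 ≡ 1 (mod 3). No integers can satisfy it.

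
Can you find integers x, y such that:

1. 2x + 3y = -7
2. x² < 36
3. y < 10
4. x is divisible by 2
Yes

Take x = -2, y = -1. Substituting into each constraint:
  (1) 2(-2) + 3(-1) = -7 ✓
  (2) x² = (-2)² = 4, and 4 < 36 ✓
  (3) -1 < 10 ✓
  (4) -2 = 2 × -1, remainder 0 ✓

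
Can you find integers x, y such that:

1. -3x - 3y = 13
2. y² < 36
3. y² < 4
No

Even the single constraint (-3x - 3y = 13) is infeasible over the integers.

  - -3x - 3y = 13: every term on the left is divisible by 3, so the LHS ≡ 0 (mod 3), but the RHS 13 is not — no integer solution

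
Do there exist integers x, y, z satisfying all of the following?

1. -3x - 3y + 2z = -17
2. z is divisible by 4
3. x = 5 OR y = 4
Yes

Take x = 5, y = -2, z = -4. Substituting into each constraint:
  (1) -3(5) - 3(-2) + 2(-4) = -17 ✓
  (2) -4 = 4 × -1, remainder 0 ✓
  (3) x = 5, target 5 ✓ (first branch holds)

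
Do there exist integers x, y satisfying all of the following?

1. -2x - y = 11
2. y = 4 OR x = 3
Yes

Take x = 3, y = -17. Substituting into each constraint:
  (1) -2(3) + 17 = 11 ✓
  (2) x = 3, target 3 ✓ (second branch holds)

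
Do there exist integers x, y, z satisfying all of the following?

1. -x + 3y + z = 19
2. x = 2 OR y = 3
Yes

Take x = 0, y = 3, z = 10. Substituting into each constraint:
  (1) 0 + 3(3) + 10 = 19 ✓
  (2) y = 3, target 3 ✓ (second branch holds)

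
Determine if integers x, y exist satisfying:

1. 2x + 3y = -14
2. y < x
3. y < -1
Yes

Take x = -1, y = -4. Substituting into each constraint:
  (1) 2(-1) + 3(-4) = -14 ✓
  (2) -4 < -1 ✓
  (3) -4 < -1 ✓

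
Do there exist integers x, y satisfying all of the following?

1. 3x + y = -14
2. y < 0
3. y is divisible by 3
No

A contradictory subset is {3x + y = -14, y is divisible by 3}. No integer assignment can satisfy these jointly:

  - 3x + y = -14: is a linear equation tying the variables together
  - y is divisible by 3: restricts y to multiples of 3

Modular obstruction: writing y = 3y', every remaining term of the linear equation is divisible by 3, so the left side is ≡ 0 (mod 3); but the right side -14 ≡ 1 (mod 3). No integers can satisfy it.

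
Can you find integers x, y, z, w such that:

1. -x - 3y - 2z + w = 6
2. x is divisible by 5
Yes

Take x = 0, y = 0, z = -3, w = 0. Substituting into each constraint:
  (1) 0 - 3(0) - 2(-3) + 0 = 6 ✓
  (2) 0 = 5 × 0, remainder 0 ✓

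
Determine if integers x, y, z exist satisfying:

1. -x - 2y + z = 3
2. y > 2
Yes

Take x = 0, y = 3, z = 9. Substituting into each constraint:
  (1) 0 - 2(3) + 9 = 3 ✓
  (2) 3 > 2 ✓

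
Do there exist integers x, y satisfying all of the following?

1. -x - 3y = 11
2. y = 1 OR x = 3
Yes

Take x = -14, y = 1. Substituting into each constraint:
  (1) 14 - 3(1) = 11 ✓
  (2) y = 1, target 1 ✓ (first branch holds)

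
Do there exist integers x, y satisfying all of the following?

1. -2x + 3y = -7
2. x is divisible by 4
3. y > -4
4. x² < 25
No

The full constraint system is jointly infeasible over the integers. Each constraint and what it forces:

  - -2x + 3y = -7: is a linear equation tying the variables together
  - x is divisible by 4: restricts x to multiples of 4
  - y > -4: bounds one variable relative to a constant
  - x² < 25: restricts x to |x| ≤ 4

The bounds confine x to {-4, 0, 4} with 4 | x. For each value, substitute into the equation:
  • x = -4: the equation forces y = -5, but this violates the bound y ≥ -3.
  • x = 0: the equation gives 3y = -7, so y would not be an integer.
  • x = 4: the equation gives 3y = 1, so y would not be an integer.
Every case fails, so no integer solution exists.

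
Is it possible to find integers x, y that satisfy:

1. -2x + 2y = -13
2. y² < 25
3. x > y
No

Even the single constraint (-2x + 2y = -13) is infeasible over the integers.

  - -2x + 2y = -13: every term on the left is divisible by 2, so the LHS ≡ 0 (mod 2), but the RHS -13 is not — no integer solution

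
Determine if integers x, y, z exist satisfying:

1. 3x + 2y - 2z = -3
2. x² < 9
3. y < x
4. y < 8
Yes

Take x = 1, y = 0, z = 3. Substituting into each constraint:
  (1) 3(1) + 2(0) - 2(3) = -3 ✓
  (2) x² = (1)² = 1, and 1 < 9 ✓
  (3) 0 < 1 ✓
  (4) 0 < 8 ✓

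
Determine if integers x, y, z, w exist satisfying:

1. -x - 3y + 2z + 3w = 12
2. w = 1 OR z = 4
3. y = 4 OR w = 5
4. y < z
Yes

Take x = 2, y = 3, z = 4, w = 5. Substituting into each constraint:
  (1) (-2) - 3(3) + 2(4) + 3(5) = 12 ✓
  (2) z = 4, target 4 ✓ (second branch holds)
  (3) w = 5, target 5 ✓ (second branch holds)
  (4) 3 < 4 ✓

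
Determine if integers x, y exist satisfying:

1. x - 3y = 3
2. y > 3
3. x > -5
Yes

Take x = 15, y = 4. Substituting into each constraint:
  (1) 15 - 3(4) = 3 ✓
  (2) 4 > 3 ✓
  (3) 15 > -5 ✓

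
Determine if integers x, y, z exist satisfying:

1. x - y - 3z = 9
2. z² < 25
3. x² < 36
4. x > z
Yes

Take x = 0, y = -6, z = -1. Substituting into each constraint:
  (1) 0 + 6 - 3(-1) = 9 ✓
  (2) z² = (-1)² = 1, and 1 < 25 ✓
  (3) x² = (0)² = 0, and 0 < 36 ✓
  (4) 0 > -1 ✓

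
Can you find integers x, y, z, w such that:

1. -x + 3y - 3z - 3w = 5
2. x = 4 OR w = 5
Yes

Take x = 4, y = 0, z = -3, w = 0. Substituting into each constraint:
  (1) (-4) + 3(0) - 3(-3) - 3(0) = 5 ✓
  (2) x = 4, target 4 ✓ (first branch holds)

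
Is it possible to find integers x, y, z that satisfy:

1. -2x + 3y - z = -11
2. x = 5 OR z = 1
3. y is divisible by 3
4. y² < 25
Yes

Take x = 5, y = 0, z = 1. Substituting into each constraint:
  (1) -2(5) + 3(0) + (-1) = -11 ✓
  (2) x = 5, target 5 ✓ (first branch holds)
  (3) 0 = 3 × 0, remainder 0 ✓
  (4) y² = (0)² = 0, and 0 < 25 ✓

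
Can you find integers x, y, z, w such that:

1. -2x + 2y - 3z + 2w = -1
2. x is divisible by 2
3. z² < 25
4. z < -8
No

A contradictory subset is {z² < 25, z < -8}. No integer assignment can satisfy these jointly:

  - z² < 25: restricts z to |z| ≤ 4
  - z < -8: bounds one variable relative to a constant

Direct contradiction: the bounds on z require z ≥ -4 and z ≤ -9 simultaneously, which is empty.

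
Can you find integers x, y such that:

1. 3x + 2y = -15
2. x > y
Yes

Take x = -1, y = -6. Substituting into each constraint:
  (1) 3(-1) + 2(-6) = -15 ✓
  (2) -1 > -6 ✓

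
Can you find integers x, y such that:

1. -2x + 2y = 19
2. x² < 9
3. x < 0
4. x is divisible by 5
No

Even the single constraint (-2x + 2y = 19) is infeasible over the integers.

  - -2x + 2y = 19: every term on the left is divisible by 2, so the LHS ≡ 0 (mod 2), but the RHS 19 is not — no integer solution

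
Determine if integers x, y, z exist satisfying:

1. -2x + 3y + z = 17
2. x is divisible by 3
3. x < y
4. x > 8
Yes

Take x = 9, y = 10, z = 5. Substituting into each constraint:
  (1) -2(9) + 3(10) + 5 = 17 ✓
  (2) 9 = 3 × 3, remainder 0 ✓
  (3) 9 < 10 ✓
  (4) 9 > 8 ✓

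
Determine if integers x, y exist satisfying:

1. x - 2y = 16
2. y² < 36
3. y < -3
Yes

Take x = 8, y = -4. Substituting into each constraint:
  (1) 8 - 2(-4) = 16 ✓
  (2) y² = (-4)² = 16, and 16 < 36 ✓
  (3) -4 < -3 ✓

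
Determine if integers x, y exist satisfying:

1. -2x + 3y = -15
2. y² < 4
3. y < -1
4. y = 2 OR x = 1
No

A contradictory subset is {-2x + 3y = -15, y < -1, y = 2 OR x = 1}. No integer assignment can satisfy these jointly:

  - -2x + 3y = -15: is a linear equation tying the variables together
  - y < -1: bounds one variable relative to a constant
  - y = 2 OR x = 1: forces a choice: either y = 2 or x = 1

Split on the disjunction (y = 2 OR x = 1):
  • If y = 2: this contradicts the bound y ≤ -2.
  • If x = 1: with x = 1, every remaining term of the linear equation is divisible by 3, so the left side is ≡ 0 (mod 3); but the right side -13 ≡ 2 (mod 3). No integers can satisfy it.
Both branches are infeasible, so the system has no integer solution.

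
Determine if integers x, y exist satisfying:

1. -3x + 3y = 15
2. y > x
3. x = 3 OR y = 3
Yes

Take x = -2, y = 3. Substituting into each constraint:
  (1) -3(-2) + 3(3) = 15 ✓
  (2) 3 > -2 ✓
  (3) y = 3, target 3 ✓ (second branch holds)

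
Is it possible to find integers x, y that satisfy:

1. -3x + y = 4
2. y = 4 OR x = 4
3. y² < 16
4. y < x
No

A contradictory subset is {-3x + y = 4, y = 4 OR x = 4, y < x}. No integer assignment can satisfy these jointly:

  - -3x + y = 4: is a linear equation tying the variables together
  - y = 4 OR x = 4: forces a choice: either y = 4 or x = 4
  - y < x: bounds one variable relative to another variable

Split on the disjunction (y = 4 OR x = 4):
  • If y = 4: the equation forces x = 0, giving (y, x) = (4, 0), which violates x > y.
  • If x = 4: the equation forces y = 16, giving (x, y) = (4, 16), which violates x > y.
Both branches are infeasible, so the system has no integer solution.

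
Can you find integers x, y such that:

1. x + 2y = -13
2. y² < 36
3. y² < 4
Yes

Take x = -13, y = 0. Substituting into each constraint:
  (1) (-13) + 2(0) = -13 ✓
  (2) y² = (0)² = 0, and 0 < 36 ✓
  (3) y² = (0)² = 0, and 0 < 4 ✓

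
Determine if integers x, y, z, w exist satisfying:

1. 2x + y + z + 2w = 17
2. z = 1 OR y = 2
Yes

Take x = 0, y = 2, z = 1, w = 7. Substituting into each constraint:
  (1) 2(0) + 2 + 1 + 2(7) = 17 ✓
  (2) z = 1, target 1 ✓ (first branch holds)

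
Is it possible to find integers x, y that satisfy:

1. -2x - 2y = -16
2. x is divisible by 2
Yes

Take x = 0, y = 8. Substituting into each constraint:
  (1) -2(0) - 2(8) = -16 ✓
  (2) 0 = 2 × 0, remainder 0 ✓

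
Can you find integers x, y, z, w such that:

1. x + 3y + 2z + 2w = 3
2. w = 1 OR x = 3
Yes

Take x = 3, y = 0, z = 0, w = 0. Substituting into each constraint:
  (1) 3 + 3(0) + 2(0) + 2(0) = 3 ✓
  (2) x = 3, target 3 ✓ (second branch holds)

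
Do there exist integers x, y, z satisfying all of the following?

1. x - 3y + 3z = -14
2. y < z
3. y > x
Yes

Take x = -17, y = 0, z = 1. Substituting into each constraint:
  (1) (-17) - 3(0) + 3(1) = -14 ✓
  (2) 0 < 1 ✓
  (3) 0 > -17 ✓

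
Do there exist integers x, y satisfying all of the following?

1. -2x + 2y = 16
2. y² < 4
Yes

Take x = -8, y = 0. Substituting into each constraint:
  (1) -2(-8) + 2(0) = 16 ✓
  (2) y² = (0)² = 0, and 0 < 4 ✓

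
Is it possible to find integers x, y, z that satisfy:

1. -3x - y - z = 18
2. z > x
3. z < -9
Yes

Take x = -11, y = 25, z = -10. Substituting into each constraint:
  (1) -3(-11) + (-25) + 10 = 18 ✓
  (2) -10 > -11 ✓
  (3) -10 < -9 ✓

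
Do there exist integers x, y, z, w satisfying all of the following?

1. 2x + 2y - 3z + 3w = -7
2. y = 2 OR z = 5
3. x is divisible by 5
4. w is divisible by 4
Yes

Take x = 5, y = -1, z = 5, w = 0. Substituting into each constraint:
  (1) 2(5) + 2(-1) - 3(5) + 3(0) = -7 ✓
  (2) z = 5, target 5 ✓ (second branch holds)
  (3) 5 = 5 × 1, remainder 0 ✓
  (4) 0 = 4 × 0, remainder 0 ✓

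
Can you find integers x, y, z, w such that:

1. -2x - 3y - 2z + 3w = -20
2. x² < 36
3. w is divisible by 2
Yes

Take x = 1, y = 6, z = 0, w = 0. Substituting into each constraint:
  (1) -2(1) - 3(6) - 2(0) + 3(0) = -20 ✓
  (2) x² = (1)² = 1, and 1 < 36 ✓
  (3) 0 = 2 × 0, remainder 0 ✓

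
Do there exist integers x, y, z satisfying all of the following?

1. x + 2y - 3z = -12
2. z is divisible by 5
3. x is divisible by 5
Yes

Take x = 0, y = -6, z = 0. Substituting into each constraint:
  (1) 0 + 2(-6) - 3(0) = -12 ✓
  (2) 0 = 5 × 0, remainder 0 ✓
  (3) 0 = 5 × 0, remainder 0 ✓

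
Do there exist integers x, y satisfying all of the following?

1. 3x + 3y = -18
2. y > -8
Yes

Take x = 0, y = -6. Substituting into each constraint:
  (1) 3(0) + 3(-6) = -18 ✓
  (2) -6 > -8 ✓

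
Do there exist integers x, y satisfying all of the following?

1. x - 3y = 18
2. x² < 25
Yes

Take x = 0, y = -6. Substituting into each constraint:
  (1) 0 - 3(-6) = 18 ✓
  (2) x² = (0)² = 0, and 0 < 25 ✓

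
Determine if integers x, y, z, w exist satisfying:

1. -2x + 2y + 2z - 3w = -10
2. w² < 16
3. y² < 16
Yes

Take x = 0, y = 0, z = -5, w = 0. Substituting into each constraint:
  (1) -2(0) + 2(0) + 2(-5) - 3(0) = -10 ✓
  (2) w² = (0)² = 0, and 0 < 16 ✓
  (3) y² = (0)² = 0, and 0 < 16 ✓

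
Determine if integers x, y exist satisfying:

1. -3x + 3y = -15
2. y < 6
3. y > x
No

A contradictory subset is {-3x + 3y = -15, y > x}. No integer assignment can satisfy these jointly:

  - -3x + 3y = -15: is a linear equation tying the variables together
  - y > x: bounds one variable relative to another variable

From the equation, x − y = 5, i.e. y − x = -5; but y > x requires y − x ≥ 1. Contradiction.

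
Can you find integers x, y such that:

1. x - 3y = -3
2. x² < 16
Yes

Take x = -3, y = 0. Substituting into each constraint:
  (1) (-3) - 3(0) = -3 ✓
  (2) x² = (-3)² = 9, and 9 < 16 ✓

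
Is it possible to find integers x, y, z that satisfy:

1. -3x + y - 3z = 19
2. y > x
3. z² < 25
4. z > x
Yes

Take x = -1, y = 16, z = 0. Substituting into each constraint:
  (1) -3(-1) + 16 - 3(0) = 19 ✓
  (2) 16 > -1 ✓
  (3) z² = (0)² = 0, and 0 < 25 ✓
  (4) 0 > -1 ✓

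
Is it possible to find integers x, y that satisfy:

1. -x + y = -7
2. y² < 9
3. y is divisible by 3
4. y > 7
No

A contradictory subset is {y² < 9, y > 7}. No integer assignment can satisfy these jointly:

  - y² < 9: restricts y to |y| ≤ 2
  - y > 7: bounds one variable relative to a constant

Direct contradiction: the bounds on y require y ≥ 8 and y ≤ 2 simultaneously, which is empty.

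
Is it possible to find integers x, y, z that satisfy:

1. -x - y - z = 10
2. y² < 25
Yes

Take x = 0, y = 0, z = -10. Substituting into each constraint:
  (1) 0 + 0 + 10 = 10 ✓
  (2) y² = (0)² = 0, and 0 < 25 ✓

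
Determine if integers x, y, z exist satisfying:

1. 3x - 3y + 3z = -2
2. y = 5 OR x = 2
No

Even the single constraint (3x - 3y + 3z = -2) is infeasible over the integers.

  - 3x - 3y + 3z = -2: every term on the left is divisible by 3, so the LHS ≡ 0 (mod 3), but the RHS -2 is not — no integer solution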